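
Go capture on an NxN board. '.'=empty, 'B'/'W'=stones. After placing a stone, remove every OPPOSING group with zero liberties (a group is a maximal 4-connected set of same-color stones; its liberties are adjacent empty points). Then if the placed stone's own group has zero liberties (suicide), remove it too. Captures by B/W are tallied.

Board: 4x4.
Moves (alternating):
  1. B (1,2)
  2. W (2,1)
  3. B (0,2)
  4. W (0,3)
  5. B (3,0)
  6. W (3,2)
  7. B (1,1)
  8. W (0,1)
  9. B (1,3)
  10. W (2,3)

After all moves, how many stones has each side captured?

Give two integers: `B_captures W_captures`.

Answer: 1 0

Derivation:
Move 1: B@(1,2) -> caps B=0 W=0
Move 2: W@(2,1) -> caps B=0 W=0
Move 3: B@(0,2) -> caps B=0 W=0
Move 4: W@(0,3) -> caps B=0 W=0
Move 5: B@(3,0) -> caps B=0 W=0
Move 6: W@(3,2) -> caps B=0 W=0
Move 7: B@(1,1) -> caps B=0 W=0
Move 8: W@(0,1) -> caps B=0 W=0
Move 9: B@(1,3) -> caps B=1 W=0
Move 10: W@(2,3) -> caps B=1 W=0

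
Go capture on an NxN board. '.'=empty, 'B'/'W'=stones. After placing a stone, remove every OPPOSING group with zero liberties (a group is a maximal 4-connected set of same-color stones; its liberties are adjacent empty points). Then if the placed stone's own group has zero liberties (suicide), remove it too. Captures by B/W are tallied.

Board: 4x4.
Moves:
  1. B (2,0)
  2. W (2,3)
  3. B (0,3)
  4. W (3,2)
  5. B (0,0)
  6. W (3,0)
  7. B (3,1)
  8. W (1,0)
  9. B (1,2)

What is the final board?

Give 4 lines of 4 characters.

Answer: B..B
W.B.
B..W
.BW.

Derivation:
Move 1: B@(2,0) -> caps B=0 W=0
Move 2: W@(2,3) -> caps B=0 W=0
Move 3: B@(0,3) -> caps B=0 W=0
Move 4: W@(3,2) -> caps B=0 W=0
Move 5: B@(0,0) -> caps B=0 W=0
Move 6: W@(3,0) -> caps B=0 W=0
Move 7: B@(3,1) -> caps B=1 W=0
Move 8: W@(1,0) -> caps B=1 W=0
Move 9: B@(1,2) -> caps B=1 W=0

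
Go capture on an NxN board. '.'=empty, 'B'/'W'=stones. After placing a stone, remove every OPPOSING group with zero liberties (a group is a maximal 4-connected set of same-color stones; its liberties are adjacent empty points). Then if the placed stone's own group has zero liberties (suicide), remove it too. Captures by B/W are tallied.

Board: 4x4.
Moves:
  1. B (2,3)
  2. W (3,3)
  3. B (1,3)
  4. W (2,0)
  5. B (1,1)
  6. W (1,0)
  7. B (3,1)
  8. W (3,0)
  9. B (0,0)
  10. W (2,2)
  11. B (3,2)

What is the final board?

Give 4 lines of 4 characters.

Move 1: B@(2,3) -> caps B=0 W=0
Move 2: W@(3,3) -> caps B=0 W=0
Move 3: B@(1,3) -> caps B=0 W=0
Move 4: W@(2,0) -> caps B=0 W=0
Move 5: B@(1,1) -> caps B=0 W=0
Move 6: W@(1,0) -> caps B=0 W=0
Move 7: B@(3,1) -> caps B=0 W=0
Move 8: W@(3,0) -> caps B=0 W=0
Move 9: B@(0,0) -> caps B=0 W=0
Move 10: W@(2,2) -> caps B=0 W=0
Move 11: B@(3,2) -> caps B=1 W=0

Answer: B...
WB.B
W.WB
WBB.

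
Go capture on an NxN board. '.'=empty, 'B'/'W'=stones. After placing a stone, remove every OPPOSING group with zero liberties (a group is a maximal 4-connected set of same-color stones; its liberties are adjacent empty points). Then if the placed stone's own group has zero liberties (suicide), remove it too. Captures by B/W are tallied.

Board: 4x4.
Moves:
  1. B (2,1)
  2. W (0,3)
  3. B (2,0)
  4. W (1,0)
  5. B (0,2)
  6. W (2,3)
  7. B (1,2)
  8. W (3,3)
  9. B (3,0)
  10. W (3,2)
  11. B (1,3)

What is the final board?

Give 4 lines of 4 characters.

Answer: ..B.
W.BB
BB.W
B.WW

Derivation:
Move 1: B@(2,1) -> caps B=0 W=0
Move 2: W@(0,3) -> caps B=0 W=0
Move 3: B@(2,0) -> caps B=0 W=0
Move 4: W@(1,0) -> caps B=0 W=0
Move 5: B@(0,2) -> caps B=0 W=0
Move 6: W@(2,3) -> caps B=0 W=0
Move 7: B@(1,2) -> caps B=0 W=0
Move 8: W@(3,3) -> caps B=0 W=0
Move 9: B@(3,0) -> caps B=0 W=0
Move 10: W@(3,2) -> caps B=0 W=0
Move 11: B@(1,3) -> caps B=1 W=0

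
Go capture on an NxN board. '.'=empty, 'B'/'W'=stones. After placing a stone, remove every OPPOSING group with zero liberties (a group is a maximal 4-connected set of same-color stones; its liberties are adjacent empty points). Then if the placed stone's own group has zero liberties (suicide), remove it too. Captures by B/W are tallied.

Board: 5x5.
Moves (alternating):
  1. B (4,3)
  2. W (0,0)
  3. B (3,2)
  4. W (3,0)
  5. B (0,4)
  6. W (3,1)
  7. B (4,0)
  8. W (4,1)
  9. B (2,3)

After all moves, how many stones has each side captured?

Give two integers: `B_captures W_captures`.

Answer: 0 1

Derivation:
Move 1: B@(4,3) -> caps B=0 W=0
Move 2: W@(0,0) -> caps B=0 W=0
Move 3: B@(3,2) -> caps B=0 W=0
Move 4: W@(3,0) -> caps B=0 W=0
Move 5: B@(0,4) -> caps B=0 W=0
Move 6: W@(3,1) -> caps B=0 W=0
Move 7: B@(4,0) -> caps B=0 W=0
Move 8: W@(4,1) -> caps B=0 W=1
Move 9: B@(2,3) -> caps B=0 W=1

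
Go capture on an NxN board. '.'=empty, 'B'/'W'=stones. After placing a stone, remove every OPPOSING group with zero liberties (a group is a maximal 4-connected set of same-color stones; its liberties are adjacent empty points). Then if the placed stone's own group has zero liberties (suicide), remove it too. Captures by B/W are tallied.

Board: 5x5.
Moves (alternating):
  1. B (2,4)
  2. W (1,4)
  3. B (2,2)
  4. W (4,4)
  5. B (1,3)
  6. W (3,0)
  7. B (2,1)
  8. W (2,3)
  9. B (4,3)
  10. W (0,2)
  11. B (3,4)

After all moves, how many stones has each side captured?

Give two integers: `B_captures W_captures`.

Answer: 1 0

Derivation:
Move 1: B@(2,4) -> caps B=0 W=0
Move 2: W@(1,4) -> caps B=0 W=0
Move 3: B@(2,2) -> caps B=0 W=0
Move 4: W@(4,4) -> caps B=0 W=0
Move 5: B@(1,3) -> caps B=0 W=0
Move 6: W@(3,0) -> caps B=0 W=0
Move 7: B@(2,1) -> caps B=0 W=0
Move 8: W@(2,3) -> caps B=0 W=0
Move 9: B@(4,3) -> caps B=0 W=0
Move 10: W@(0,2) -> caps B=0 W=0
Move 11: B@(3,4) -> caps B=1 W=0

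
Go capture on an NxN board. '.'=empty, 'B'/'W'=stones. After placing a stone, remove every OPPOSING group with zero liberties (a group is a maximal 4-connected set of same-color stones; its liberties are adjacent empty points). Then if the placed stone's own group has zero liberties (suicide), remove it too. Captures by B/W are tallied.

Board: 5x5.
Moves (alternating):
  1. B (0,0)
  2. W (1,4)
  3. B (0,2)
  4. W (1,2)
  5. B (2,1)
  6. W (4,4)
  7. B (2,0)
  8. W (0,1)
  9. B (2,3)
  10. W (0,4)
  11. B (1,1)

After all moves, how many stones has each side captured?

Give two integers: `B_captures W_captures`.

Answer: 1 0

Derivation:
Move 1: B@(0,0) -> caps B=0 W=0
Move 2: W@(1,4) -> caps B=0 W=0
Move 3: B@(0,2) -> caps B=0 W=0
Move 4: W@(1,2) -> caps B=0 W=0
Move 5: B@(2,1) -> caps B=0 W=0
Move 6: W@(4,4) -> caps B=0 W=0
Move 7: B@(2,0) -> caps B=0 W=0
Move 8: W@(0,1) -> caps B=0 W=0
Move 9: B@(2,3) -> caps B=0 W=0
Move 10: W@(0,4) -> caps B=0 W=0
Move 11: B@(1,1) -> caps B=1 W=0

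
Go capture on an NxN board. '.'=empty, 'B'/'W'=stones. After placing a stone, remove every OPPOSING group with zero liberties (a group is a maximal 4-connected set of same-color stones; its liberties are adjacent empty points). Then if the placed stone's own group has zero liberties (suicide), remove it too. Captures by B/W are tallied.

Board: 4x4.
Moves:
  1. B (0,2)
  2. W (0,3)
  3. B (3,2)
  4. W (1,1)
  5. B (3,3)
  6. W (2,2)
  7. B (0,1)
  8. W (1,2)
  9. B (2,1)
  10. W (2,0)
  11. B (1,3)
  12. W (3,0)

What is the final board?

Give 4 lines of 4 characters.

Move 1: B@(0,2) -> caps B=0 W=0
Move 2: W@(0,3) -> caps B=0 W=0
Move 3: B@(3,2) -> caps B=0 W=0
Move 4: W@(1,1) -> caps B=0 W=0
Move 5: B@(3,3) -> caps B=0 W=0
Move 6: W@(2,2) -> caps B=0 W=0
Move 7: B@(0,1) -> caps B=0 W=0
Move 8: W@(1,2) -> caps B=0 W=0
Move 9: B@(2,1) -> caps B=0 W=0
Move 10: W@(2,0) -> caps B=0 W=0
Move 11: B@(1,3) -> caps B=1 W=0
Move 12: W@(3,0) -> caps B=1 W=0

Answer: .BB.
.WWB
WBW.
W.BB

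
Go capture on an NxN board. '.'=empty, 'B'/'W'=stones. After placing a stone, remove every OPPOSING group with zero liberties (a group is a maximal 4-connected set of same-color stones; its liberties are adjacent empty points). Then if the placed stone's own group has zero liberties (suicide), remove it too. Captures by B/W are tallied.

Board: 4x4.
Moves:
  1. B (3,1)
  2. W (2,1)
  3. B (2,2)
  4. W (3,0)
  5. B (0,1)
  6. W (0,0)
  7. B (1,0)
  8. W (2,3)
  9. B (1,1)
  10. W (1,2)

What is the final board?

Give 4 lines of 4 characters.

Move 1: B@(3,1) -> caps B=0 W=0
Move 2: W@(2,1) -> caps B=0 W=0
Move 3: B@(2,2) -> caps B=0 W=0
Move 4: W@(3,0) -> caps B=0 W=0
Move 5: B@(0,1) -> caps B=0 W=0
Move 6: W@(0,0) -> caps B=0 W=0
Move 7: B@(1,0) -> caps B=1 W=0
Move 8: W@(2,3) -> caps B=1 W=0
Move 9: B@(1,1) -> caps B=1 W=0
Move 10: W@(1,2) -> caps B=1 W=0

Answer: .B..
BBW.
.WBW
WB..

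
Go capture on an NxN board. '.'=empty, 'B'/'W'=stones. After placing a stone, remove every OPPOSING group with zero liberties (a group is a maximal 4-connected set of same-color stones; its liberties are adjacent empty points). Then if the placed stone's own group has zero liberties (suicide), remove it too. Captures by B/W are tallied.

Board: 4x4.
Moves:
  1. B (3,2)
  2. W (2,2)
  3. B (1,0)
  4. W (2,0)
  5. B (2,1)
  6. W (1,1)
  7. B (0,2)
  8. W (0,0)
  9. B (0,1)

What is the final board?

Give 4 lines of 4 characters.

Move 1: B@(3,2) -> caps B=0 W=0
Move 2: W@(2,2) -> caps B=0 W=0
Move 3: B@(1,0) -> caps B=0 W=0
Move 4: W@(2,0) -> caps B=0 W=0
Move 5: B@(2,1) -> caps B=0 W=0
Move 6: W@(1,1) -> caps B=0 W=0
Move 7: B@(0,2) -> caps B=0 W=0
Move 8: W@(0,0) -> caps B=0 W=1
Move 9: B@(0,1) -> caps B=0 W=1

Answer: WBB.
.W..
WBW.
..B.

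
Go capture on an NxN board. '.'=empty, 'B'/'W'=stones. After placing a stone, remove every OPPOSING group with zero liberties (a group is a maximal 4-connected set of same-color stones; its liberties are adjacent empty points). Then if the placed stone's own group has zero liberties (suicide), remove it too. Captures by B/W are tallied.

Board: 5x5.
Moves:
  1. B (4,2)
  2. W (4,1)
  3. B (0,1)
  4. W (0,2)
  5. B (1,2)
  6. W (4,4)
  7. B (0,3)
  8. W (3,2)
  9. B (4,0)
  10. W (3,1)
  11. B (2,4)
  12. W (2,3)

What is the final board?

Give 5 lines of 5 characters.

Answer: .B.B.
..B..
...WB
.WW..
BWB.W

Derivation:
Move 1: B@(4,2) -> caps B=0 W=0
Move 2: W@(4,1) -> caps B=0 W=0
Move 3: B@(0,1) -> caps B=0 W=0
Move 4: W@(0,2) -> caps B=0 W=0
Move 5: B@(1,2) -> caps B=0 W=0
Move 6: W@(4,4) -> caps B=0 W=0
Move 7: B@(0,3) -> caps B=1 W=0
Move 8: W@(3,2) -> caps B=1 W=0
Move 9: B@(4,0) -> caps B=1 W=0
Move 10: W@(3,1) -> caps B=1 W=0
Move 11: B@(2,4) -> caps B=1 W=0
Move 12: W@(2,3) -> caps B=1 W=0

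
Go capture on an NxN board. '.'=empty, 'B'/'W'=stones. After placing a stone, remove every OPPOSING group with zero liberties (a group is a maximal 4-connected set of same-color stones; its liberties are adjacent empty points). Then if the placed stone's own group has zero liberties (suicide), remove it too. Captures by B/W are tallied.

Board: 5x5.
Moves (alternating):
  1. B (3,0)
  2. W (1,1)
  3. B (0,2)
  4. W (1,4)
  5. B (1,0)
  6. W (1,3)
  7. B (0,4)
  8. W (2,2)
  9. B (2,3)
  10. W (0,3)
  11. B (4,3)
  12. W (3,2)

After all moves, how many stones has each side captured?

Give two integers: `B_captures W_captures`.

Answer: 0 1

Derivation:
Move 1: B@(3,0) -> caps B=0 W=0
Move 2: W@(1,1) -> caps B=0 W=0
Move 3: B@(0,2) -> caps B=0 W=0
Move 4: W@(1,4) -> caps B=0 W=0
Move 5: B@(1,0) -> caps B=0 W=0
Move 6: W@(1,3) -> caps B=0 W=0
Move 7: B@(0,4) -> caps B=0 W=0
Move 8: W@(2,2) -> caps B=0 W=0
Move 9: B@(2,3) -> caps B=0 W=0
Move 10: W@(0,3) -> caps B=0 W=1
Move 11: B@(4,3) -> caps B=0 W=1
Move 12: W@(3,2) -> caps B=0 W=1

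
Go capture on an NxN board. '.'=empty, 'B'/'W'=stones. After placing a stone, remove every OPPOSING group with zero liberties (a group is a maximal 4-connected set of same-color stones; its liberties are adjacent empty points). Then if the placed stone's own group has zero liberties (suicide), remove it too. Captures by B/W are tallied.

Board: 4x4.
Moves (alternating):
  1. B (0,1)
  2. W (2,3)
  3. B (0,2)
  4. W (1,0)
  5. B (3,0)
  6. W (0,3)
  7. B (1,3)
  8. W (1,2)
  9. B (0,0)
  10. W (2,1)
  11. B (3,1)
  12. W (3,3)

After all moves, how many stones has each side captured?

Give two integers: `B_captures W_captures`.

Move 1: B@(0,1) -> caps B=0 W=0
Move 2: W@(2,3) -> caps B=0 W=0
Move 3: B@(0,2) -> caps B=0 W=0
Move 4: W@(1,0) -> caps B=0 W=0
Move 5: B@(3,0) -> caps B=0 W=0
Move 6: W@(0,3) -> caps B=0 W=0
Move 7: B@(1,3) -> caps B=1 W=0
Move 8: W@(1,2) -> caps B=1 W=0
Move 9: B@(0,0) -> caps B=1 W=0
Move 10: W@(2,1) -> caps B=1 W=0
Move 11: B@(3,1) -> caps B=1 W=0
Move 12: W@(3,3) -> caps B=1 W=0

Answer: 1 0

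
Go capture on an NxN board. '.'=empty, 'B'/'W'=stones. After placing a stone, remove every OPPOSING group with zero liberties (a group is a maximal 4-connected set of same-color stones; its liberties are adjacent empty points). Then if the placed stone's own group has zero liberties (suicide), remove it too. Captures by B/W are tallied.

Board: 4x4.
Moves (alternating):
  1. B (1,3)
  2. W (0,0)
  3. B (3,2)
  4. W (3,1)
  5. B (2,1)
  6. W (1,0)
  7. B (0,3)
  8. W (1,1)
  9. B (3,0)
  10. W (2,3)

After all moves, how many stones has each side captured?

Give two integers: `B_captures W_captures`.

Move 1: B@(1,3) -> caps B=0 W=0
Move 2: W@(0,0) -> caps B=0 W=0
Move 3: B@(3,2) -> caps B=0 W=0
Move 4: W@(3,1) -> caps B=0 W=0
Move 5: B@(2,1) -> caps B=0 W=0
Move 6: W@(1,0) -> caps B=0 W=0
Move 7: B@(0,3) -> caps B=0 W=0
Move 8: W@(1,1) -> caps B=0 W=0
Move 9: B@(3,0) -> caps B=1 W=0
Move 10: W@(2,3) -> caps B=1 W=0

Answer: 1 0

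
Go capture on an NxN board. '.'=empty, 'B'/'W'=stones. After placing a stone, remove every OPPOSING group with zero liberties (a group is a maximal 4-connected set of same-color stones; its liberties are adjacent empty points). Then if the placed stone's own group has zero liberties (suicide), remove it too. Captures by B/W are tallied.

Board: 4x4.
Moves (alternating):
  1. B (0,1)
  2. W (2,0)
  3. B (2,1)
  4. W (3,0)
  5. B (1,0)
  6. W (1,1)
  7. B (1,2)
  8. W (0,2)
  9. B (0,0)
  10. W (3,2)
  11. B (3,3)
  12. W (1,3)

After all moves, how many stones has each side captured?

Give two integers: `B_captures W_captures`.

Answer: 1 0

Derivation:
Move 1: B@(0,1) -> caps B=0 W=0
Move 2: W@(2,0) -> caps B=0 W=0
Move 3: B@(2,1) -> caps B=0 W=0
Move 4: W@(3,0) -> caps B=0 W=0
Move 5: B@(1,0) -> caps B=0 W=0
Move 6: W@(1,1) -> caps B=0 W=0
Move 7: B@(1,2) -> caps B=1 W=0
Move 8: W@(0,2) -> caps B=1 W=0
Move 9: B@(0,0) -> caps B=1 W=0
Move 10: W@(3,2) -> caps B=1 W=0
Move 11: B@(3,3) -> caps B=1 W=0
Move 12: W@(1,3) -> caps B=1 W=0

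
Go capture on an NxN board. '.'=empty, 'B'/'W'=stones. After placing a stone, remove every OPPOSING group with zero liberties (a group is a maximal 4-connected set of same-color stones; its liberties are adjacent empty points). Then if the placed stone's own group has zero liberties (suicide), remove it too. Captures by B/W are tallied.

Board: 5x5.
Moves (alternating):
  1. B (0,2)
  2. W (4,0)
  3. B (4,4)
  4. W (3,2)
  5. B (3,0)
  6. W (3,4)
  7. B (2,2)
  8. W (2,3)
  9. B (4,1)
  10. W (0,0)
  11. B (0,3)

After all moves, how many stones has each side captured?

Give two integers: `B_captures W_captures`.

Answer: 1 0

Derivation:
Move 1: B@(0,2) -> caps B=0 W=0
Move 2: W@(4,0) -> caps B=0 W=0
Move 3: B@(4,4) -> caps B=0 W=0
Move 4: W@(3,2) -> caps B=0 W=0
Move 5: B@(3,0) -> caps B=0 W=0
Move 6: W@(3,4) -> caps B=0 W=0
Move 7: B@(2,2) -> caps B=0 W=0
Move 8: W@(2,3) -> caps B=0 W=0
Move 9: B@(4,1) -> caps B=1 W=0
Move 10: W@(0,0) -> caps B=1 W=0
Move 11: B@(0,3) -> caps B=1 W=0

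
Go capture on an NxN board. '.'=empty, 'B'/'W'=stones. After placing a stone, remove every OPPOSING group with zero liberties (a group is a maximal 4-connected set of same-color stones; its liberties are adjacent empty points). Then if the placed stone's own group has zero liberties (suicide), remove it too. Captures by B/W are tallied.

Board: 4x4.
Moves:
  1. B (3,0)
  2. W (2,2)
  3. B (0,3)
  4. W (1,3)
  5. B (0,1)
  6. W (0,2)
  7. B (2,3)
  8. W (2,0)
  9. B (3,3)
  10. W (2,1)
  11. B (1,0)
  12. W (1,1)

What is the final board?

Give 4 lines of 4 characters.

Move 1: B@(3,0) -> caps B=0 W=0
Move 2: W@(2,2) -> caps B=0 W=0
Move 3: B@(0,3) -> caps B=0 W=0
Move 4: W@(1,3) -> caps B=0 W=0
Move 5: B@(0,1) -> caps B=0 W=0
Move 6: W@(0,2) -> caps B=0 W=1
Move 7: B@(2,3) -> caps B=0 W=1
Move 8: W@(2,0) -> caps B=0 W=1
Move 9: B@(3,3) -> caps B=0 W=1
Move 10: W@(2,1) -> caps B=0 W=1
Move 11: B@(1,0) -> caps B=0 W=1
Move 12: W@(1,1) -> caps B=0 W=1

Answer: .BW.
BW.W
WWWB
B..B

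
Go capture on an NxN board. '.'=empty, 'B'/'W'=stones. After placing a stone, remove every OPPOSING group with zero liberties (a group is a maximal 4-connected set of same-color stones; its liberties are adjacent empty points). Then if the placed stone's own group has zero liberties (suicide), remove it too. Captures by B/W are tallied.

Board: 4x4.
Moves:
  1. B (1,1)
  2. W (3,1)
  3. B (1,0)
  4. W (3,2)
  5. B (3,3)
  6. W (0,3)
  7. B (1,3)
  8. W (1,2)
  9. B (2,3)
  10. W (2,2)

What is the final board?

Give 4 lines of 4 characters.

Answer: ...W
BBW.
..W.
.WW.

Derivation:
Move 1: B@(1,1) -> caps B=0 W=0
Move 2: W@(3,1) -> caps B=0 W=0
Move 3: B@(1,0) -> caps B=0 W=0
Move 4: W@(3,2) -> caps B=0 W=0
Move 5: B@(3,3) -> caps B=0 W=0
Move 6: W@(0,3) -> caps B=0 W=0
Move 7: B@(1,3) -> caps B=0 W=0
Move 8: W@(1,2) -> caps B=0 W=0
Move 9: B@(2,3) -> caps B=0 W=0
Move 10: W@(2,2) -> caps B=0 W=3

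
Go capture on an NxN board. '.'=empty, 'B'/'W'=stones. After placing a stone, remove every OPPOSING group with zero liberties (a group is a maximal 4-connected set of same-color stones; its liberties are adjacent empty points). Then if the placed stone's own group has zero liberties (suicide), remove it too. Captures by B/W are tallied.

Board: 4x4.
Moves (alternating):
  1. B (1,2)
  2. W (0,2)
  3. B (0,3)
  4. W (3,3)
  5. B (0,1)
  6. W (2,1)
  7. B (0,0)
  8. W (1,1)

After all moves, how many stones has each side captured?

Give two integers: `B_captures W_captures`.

Move 1: B@(1,2) -> caps B=0 W=0
Move 2: W@(0,2) -> caps B=0 W=0
Move 3: B@(0,3) -> caps B=0 W=0
Move 4: W@(3,3) -> caps B=0 W=0
Move 5: B@(0,1) -> caps B=1 W=0
Move 6: W@(2,1) -> caps B=1 W=0
Move 7: B@(0,0) -> caps B=1 W=0
Move 8: W@(1,1) -> caps B=1 W=0

Answer: 1 0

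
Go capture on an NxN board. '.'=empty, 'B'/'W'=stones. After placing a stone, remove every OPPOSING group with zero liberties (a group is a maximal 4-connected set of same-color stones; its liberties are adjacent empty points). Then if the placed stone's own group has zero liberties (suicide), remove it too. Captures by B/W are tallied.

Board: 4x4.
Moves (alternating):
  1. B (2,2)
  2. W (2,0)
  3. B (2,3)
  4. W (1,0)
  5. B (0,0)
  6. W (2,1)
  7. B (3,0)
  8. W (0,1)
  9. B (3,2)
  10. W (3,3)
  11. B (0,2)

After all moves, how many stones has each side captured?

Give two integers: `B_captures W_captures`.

Move 1: B@(2,2) -> caps B=0 W=0
Move 2: W@(2,0) -> caps B=0 W=0
Move 3: B@(2,3) -> caps B=0 W=0
Move 4: W@(1,0) -> caps B=0 W=0
Move 5: B@(0,0) -> caps B=0 W=0
Move 6: W@(2,1) -> caps B=0 W=0
Move 7: B@(3,0) -> caps B=0 W=0
Move 8: W@(0,1) -> caps B=0 W=1
Move 9: B@(3,2) -> caps B=0 W=1
Move 10: W@(3,3) -> caps B=0 W=1
Move 11: B@(0,2) -> caps B=0 W=1

Answer: 0 1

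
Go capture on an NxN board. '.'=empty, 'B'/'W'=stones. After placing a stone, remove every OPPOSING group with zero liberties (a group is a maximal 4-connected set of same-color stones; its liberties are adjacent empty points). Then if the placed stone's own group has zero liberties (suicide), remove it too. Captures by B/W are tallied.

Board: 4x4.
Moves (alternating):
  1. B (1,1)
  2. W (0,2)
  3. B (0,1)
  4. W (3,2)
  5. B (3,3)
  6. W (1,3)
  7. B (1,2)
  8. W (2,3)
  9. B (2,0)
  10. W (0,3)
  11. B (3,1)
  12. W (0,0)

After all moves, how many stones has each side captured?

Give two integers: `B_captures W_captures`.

Answer: 0 1

Derivation:
Move 1: B@(1,1) -> caps B=0 W=0
Move 2: W@(0,2) -> caps B=0 W=0
Move 3: B@(0,1) -> caps B=0 W=0
Move 4: W@(3,2) -> caps B=0 W=0
Move 5: B@(3,3) -> caps B=0 W=0
Move 6: W@(1,3) -> caps B=0 W=0
Move 7: B@(1,2) -> caps B=0 W=0
Move 8: W@(2,3) -> caps B=0 W=1
Move 9: B@(2,0) -> caps B=0 W=1
Move 10: W@(0,3) -> caps B=0 W=1
Move 11: B@(3,1) -> caps B=0 W=1
Move 12: W@(0,0) -> caps B=0 W=1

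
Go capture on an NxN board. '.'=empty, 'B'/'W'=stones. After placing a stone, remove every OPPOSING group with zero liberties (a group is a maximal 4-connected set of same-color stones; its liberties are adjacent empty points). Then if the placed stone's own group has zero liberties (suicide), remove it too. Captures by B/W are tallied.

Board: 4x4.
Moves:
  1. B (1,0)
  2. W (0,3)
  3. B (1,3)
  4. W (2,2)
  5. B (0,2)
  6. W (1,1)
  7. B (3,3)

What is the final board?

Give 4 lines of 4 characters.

Move 1: B@(1,0) -> caps B=0 W=0
Move 2: W@(0,3) -> caps B=0 W=0
Move 3: B@(1,3) -> caps B=0 W=0
Move 4: W@(2,2) -> caps B=0 W=0
Move 5: B@(0,2) -> caps B=1 W=0
Move 6: W@(1,1) -> caps B=1 W=0
Move 7: B@(3,3) -> caps B=1 W=0

Answer: ..B.
BW.B
..W.
...B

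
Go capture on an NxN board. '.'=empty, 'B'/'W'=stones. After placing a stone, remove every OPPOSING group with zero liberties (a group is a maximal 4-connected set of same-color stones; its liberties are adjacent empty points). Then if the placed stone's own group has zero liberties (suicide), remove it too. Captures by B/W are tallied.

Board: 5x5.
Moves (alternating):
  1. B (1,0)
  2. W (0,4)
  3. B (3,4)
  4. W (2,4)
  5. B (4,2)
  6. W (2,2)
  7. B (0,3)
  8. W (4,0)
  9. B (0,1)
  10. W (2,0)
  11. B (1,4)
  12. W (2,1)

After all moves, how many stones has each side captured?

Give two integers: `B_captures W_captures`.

Answer: 1 0

Derivation:
Move 1: B@(1,0) -> caps B=0 W=0
Move 2: W@(0,4) -> caps B=0 W=0
Move 3: B@(3,4) -> caps B=0 W=0
Move 4: W@(2,4) -> caps B=0 W=0
Move 5: B@(4,2) -> caps B=0 W=0
Move 6: W@(2,2) -> caps B=0 W=0
Move 7: B@(0,3) -> caps B=0 W=0
Move 8: W@(4,0) -> caps B=0 W=0
Move 9: B@(0,1) -> caps B=0 W=0
Move 10: W@(2,0) -> caps B=0 W=0
Move 11: B@(1,4) -> caps B=1 W=0
Move 12: W@(2,1) -> caps B=1 W=0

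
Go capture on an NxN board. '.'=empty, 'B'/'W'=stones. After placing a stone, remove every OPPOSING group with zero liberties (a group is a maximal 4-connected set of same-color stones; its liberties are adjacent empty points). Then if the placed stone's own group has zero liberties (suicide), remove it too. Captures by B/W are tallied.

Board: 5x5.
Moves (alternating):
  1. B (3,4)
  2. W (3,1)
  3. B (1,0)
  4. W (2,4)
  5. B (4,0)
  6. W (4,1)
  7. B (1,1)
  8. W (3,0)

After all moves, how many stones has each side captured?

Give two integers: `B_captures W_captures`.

Answer: 0 1

Derivation:
Move 1: B@(3,4) -> caps B=0 W=0
Move 2: W@(3,1) -> caps B=0 W=0
Move 3: B@(1,0) -> caps B=0 W=0
Move 4: W@(2,4) -> caps B=0 W=0
Move 5: B@(4,0) -> caps B=0 W=0
Move 6: W@(4,1) -> caps B=0 W=0
Move 7: B@(1,1) -> caps B=0 W=0
Move 8: W@(3,0) -> caps B=0 W=1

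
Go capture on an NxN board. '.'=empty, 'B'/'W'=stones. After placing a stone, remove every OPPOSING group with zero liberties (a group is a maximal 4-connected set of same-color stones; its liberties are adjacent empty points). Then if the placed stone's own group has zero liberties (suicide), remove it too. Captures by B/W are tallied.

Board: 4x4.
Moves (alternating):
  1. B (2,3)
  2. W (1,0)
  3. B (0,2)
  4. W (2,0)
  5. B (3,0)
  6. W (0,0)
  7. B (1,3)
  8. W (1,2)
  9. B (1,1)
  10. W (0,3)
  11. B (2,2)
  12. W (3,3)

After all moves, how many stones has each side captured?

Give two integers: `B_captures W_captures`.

Move 1: B@(2,3) -> caps B=0 W=0
Move 2: W@(1,0) -> caps B=0 W=0
Move 3: B@(0,2) -> caps B=0 W=0
Move 4: W@(2,0) -> caps B=0 W=0
Move 5: B@(3,0) -> caps B=0 W=0
Move 6: W@(0,0) -> caps B=0 W=0
Move 7: B@(1,3) -> caps B=0 W=0
Move 8: W@(1,2) -> caps B=0 W=0
Move 9: B@(1,1) -> caps B=0 W=0
Move 10: W@(0,3) -> caps B=0 W=0
Move 11: B@(2,2) -> caps B=1 W=0
Move 12: W@(3,3) -> caps B=1 W=0

Answer: 1 0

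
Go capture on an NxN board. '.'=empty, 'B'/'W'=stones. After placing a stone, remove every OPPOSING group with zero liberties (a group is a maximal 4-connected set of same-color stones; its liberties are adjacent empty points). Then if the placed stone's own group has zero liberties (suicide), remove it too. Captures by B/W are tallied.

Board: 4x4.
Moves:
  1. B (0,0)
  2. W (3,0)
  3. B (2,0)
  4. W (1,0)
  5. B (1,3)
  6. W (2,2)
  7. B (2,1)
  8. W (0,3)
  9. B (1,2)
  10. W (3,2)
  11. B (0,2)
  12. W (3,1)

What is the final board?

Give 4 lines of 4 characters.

Move 1: B@(0,0) -> caps B=0 W=0
Move 2: W@(3,0) -> caps B=0 W=0
Move 3: B@(2,0) -> caps B=0 W=0
Move 4: W@(1,0) -> caps B=0 W=0
Move 5: B@(1,3) -> caps B=0 W=0
Move 6: W@(2,2) -> caps B=0 W=0
Move 7: B@(2,1) -> caps B=0 W=0
Move 8: W@(0,3) -> caps B=0 W=0
Move 9: B@(1,2) -> caps B=0 W=0
Move 10: W@(3,2) -> caps B=0 W=0
Move 11: B@(0,2) -> caps B=1 W=0
Move 12: W@(3,1) -> caps B=1 W=0

Answer: B.B.
W.BB
BBW.
WWW.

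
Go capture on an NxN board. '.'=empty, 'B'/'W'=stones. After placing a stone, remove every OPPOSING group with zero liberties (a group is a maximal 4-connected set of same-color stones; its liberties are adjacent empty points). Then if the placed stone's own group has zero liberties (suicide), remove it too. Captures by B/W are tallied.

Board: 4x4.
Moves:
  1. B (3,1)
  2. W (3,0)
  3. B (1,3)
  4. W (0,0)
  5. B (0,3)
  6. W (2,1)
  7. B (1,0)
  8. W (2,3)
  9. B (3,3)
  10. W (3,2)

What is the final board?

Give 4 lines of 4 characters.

Answer: W..B
B..B
.W.W
W.W.

Derivation:
Move 1: B@(3,1) -> caps B=0 W=0
Move 2: W@(3,0) -> caps B=0 W=0
Move 3: B@(1,3) -> caps B=0 W=0
Move 4: W@(0,0) -> caps B=0 W=0
Move 5: B@(0,3) -> caps B=0 W=0
Move 6: W@(2,1) -> caps B=0 W=0
Move 7: B@(1,0) -> caps B=0 W=0
Move 8: W@(2,3) -> caps B=0 W=0
Move 9: B@(3,3) -> caps B=0 W=0
Move 10: W@(3,2) -> caps B=0 W=2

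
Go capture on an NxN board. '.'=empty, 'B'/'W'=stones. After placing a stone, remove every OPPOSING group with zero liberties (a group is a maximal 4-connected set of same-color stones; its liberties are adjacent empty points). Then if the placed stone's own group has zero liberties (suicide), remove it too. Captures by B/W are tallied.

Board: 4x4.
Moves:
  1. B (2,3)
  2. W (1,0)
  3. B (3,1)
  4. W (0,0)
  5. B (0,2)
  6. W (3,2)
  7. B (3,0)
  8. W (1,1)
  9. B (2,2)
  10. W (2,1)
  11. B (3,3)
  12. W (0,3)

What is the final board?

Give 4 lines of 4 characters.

Move 1: B@(2,3) -> caps B=0 W=0
Move 2: W@(1,0) -> caps B=0 W=0
Move 3: B@(3,1) -> caps B=0 W=0
Move 4: W@(0,0) -> caps B=0 W=0
Move 5: B@(0,2) -> caps B=0 W=0
Move 6: W@(3,2) -> caps B=0 W=0
Move 7: B@(3,0) -> caps B=0 W=0
Move 8: W@(1,1) -> caps B=0 W=0
Move 9: B@(2,2) -> caps B=0 W=0
Move 10: W@(2,1) -> caps B=0 W=0
Move 11: B@(3,3) -> caps B=1 W=0
Move 12: W@(0,3) -> caps B=1 W=0

Answer: W.BW
WW..
.WBB
BB.B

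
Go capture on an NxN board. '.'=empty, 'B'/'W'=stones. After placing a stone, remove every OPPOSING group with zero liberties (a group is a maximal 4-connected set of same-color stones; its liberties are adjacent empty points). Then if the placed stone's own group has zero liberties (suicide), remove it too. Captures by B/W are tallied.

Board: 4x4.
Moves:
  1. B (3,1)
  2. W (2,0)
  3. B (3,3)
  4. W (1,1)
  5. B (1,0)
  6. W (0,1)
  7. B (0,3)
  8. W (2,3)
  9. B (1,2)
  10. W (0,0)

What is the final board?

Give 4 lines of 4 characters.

Answer: WW.B
.WB.
W..W
.B.B

Derivation:
Move 1: B@(3,1) -> caps B=0 W=0
Move 2: W@(2,0) -> caps B=0 W=0
Move 3: B@(3,3) -> caps B=0 W=0
Move 4: W@(1,1) -> caps B=0 W=0
Move 5: B@(1,0) -> caps B=0 W=0
Move 6: W@(0,1) -> caps B=0 W=0
Move 7: B@(0,3) -> caps B=0 W=0
Move 8: W@(2,3) -> caps B=0 W=0
Move 9: B@(1,2) -> caps B=0 W=0
Move 10: W@(0,0) -> caps B=0 W=1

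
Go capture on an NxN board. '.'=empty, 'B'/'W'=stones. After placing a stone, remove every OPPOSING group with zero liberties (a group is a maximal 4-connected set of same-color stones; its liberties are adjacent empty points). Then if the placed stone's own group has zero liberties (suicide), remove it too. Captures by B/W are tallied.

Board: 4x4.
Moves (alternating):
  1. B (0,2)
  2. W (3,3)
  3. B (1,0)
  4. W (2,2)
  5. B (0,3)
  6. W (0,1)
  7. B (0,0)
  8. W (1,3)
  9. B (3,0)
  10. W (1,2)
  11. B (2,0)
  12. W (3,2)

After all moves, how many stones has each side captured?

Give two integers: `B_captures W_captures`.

Move 1: B@(0,2) -> caps B=0 W=0
Move 2: W@(3,3) -> caps B=0 W=0
Move 3: B@(1,0) -> caps B=0 W=0
Move 4: W@(2,2) -> caps B=0 W=0
Move 5: B@(0,3) -> caps B=0 W=0
Move 6: W@(0,1) -> caps B=0 W=0
Move 7: B@(0,0) -> caps B=0 W=0
Move 8: W@(1,3) -> caps B=0 W=0
Move 9: B@(3,0) -> caps B=0 W=0
Move 10: W@(1,2) -> caps B=0 W=2
Move 11: B@(2,0) -> caps B=0 W=2
Move 12: W@(3,2) -> caps B=0 W=2

Answer: 0 2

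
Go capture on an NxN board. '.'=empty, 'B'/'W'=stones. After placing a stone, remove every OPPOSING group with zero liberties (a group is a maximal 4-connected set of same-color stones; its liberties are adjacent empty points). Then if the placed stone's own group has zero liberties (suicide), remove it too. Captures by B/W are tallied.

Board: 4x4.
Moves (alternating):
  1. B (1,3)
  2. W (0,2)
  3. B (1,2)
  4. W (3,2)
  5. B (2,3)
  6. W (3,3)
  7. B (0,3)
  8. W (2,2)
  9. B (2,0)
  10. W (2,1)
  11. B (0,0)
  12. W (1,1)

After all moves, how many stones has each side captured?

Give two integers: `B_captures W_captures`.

Move 1: B@(1,3) -> caps B=0 W=0
Move 2: W@(0,2) -> caps B=0 W=0
Move 3: B@(1,2) -> caps B=0 W=0
Move 4: W@(3,2) -> caps B=0 W=0
Move 5: B@(2,3) -> caps B=0 W=0
Move 6: W@(3,3) -> caps B=0 W=0
Move 7: B@(0,3) -> caps B=0 W=0
Move 8: W@(2,2) -> caps B=0 W=0
Move 9: B@(2,0) -> caps B=0 W=0
Move 10: W@(2,1) -> caps B=0 W=0
Move 11: B@(0,0) -> caps B=0 W=0
Move 12: W@(1,1) -> caps B=0 W=4

Answer: 0 4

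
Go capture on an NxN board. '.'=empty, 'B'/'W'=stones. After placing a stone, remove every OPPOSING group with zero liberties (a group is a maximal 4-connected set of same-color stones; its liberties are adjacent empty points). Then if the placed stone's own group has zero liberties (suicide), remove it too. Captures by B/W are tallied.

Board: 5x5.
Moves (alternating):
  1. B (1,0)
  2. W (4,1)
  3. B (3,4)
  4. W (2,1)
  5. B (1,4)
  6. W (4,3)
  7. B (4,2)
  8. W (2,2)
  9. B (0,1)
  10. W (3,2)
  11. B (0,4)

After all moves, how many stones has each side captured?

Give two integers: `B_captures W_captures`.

Move 1: B@(1,0) -> caps B=0 W=0
Move 2: W@(4,1) -> caps B=0 W=0
Move 3: B@(3,4) -> caps B=0 W=0
Move 4: W@(2,1) -> caps B=0 W=0
Move 5: B@(1,4) -> caps B=0 W=0
Move 6: W@(4,3) -> caps B=0 W=0
Move 7: B@(4,2) -> caps B=0 W=0
Move 8: W@(2,2) -> caps B=0 W=0
Move 9: B@(0,1) -> caps B=0 W=0
Move 10: W@(3,2) -> caps B=0 W=1
Move 11: B@(0,4) -> caps B=0 W=1

Answer: 0 1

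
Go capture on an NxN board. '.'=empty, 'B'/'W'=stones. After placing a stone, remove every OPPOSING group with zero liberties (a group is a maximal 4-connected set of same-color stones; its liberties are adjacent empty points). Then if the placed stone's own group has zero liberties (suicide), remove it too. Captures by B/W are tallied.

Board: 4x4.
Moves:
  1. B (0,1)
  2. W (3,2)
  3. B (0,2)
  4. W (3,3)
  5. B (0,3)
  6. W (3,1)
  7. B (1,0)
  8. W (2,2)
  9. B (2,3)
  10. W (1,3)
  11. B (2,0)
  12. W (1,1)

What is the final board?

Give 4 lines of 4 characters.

Answer: .BBB
BW.W
B.W.
.WWW

Derivation:
Move 1: B@(0,1) -> caps B=0 W=0
Move 2: W@(3,2) -> caps B=0 W=0
Move 3: B@(0,2) -> caps B=0 W=0
Move 4: W@(3,3) -> caps B=0 W=0
Move 5: B@(0,3) -> caps B=0 W=0
Move 6: W@(3,1) -> caps B=0 W=0
Move 7: B@(1,0) -> caps B=0 W=0
Move 8: W@(2,2) -> caps B=0 W=0
Move 9: B@(2,3) -> caps B=0 W=0
Move 10: W@(1,3) -> caps B=0 W=1
Move 11: B@(2,0) -> caps B=0 W=1
Move 12: W@(1,1) -> caps B=0 W=1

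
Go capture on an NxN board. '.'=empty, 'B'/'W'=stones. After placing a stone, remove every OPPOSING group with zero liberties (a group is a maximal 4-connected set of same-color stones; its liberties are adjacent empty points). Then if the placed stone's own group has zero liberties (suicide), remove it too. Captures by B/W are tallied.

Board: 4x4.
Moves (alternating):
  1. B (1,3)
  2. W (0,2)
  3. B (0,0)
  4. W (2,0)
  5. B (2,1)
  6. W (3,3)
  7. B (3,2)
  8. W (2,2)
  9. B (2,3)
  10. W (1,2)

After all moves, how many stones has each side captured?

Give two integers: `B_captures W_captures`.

Answer: 1 0

Derivation:
Move 1: B@(1,3) -> caps B=0 W=0
Move 2: W@(0,2) -> caps B=0 W=0
Move 3: B@(0,0) -> caps B=0 W=0
Move 4: W@(2,0) -> caps B=0 W=0
Move 5: B@(2,1) -> caps B=0 W=0
Move 6: W@(3,3) -> caps B=0 W=0
Move 7: B@(3,2) -> caps B=0 W=0
Move 8: W@(2,2) -> caps B=0 W=0
Move 9: B@(2,3) -> caps B=1 W=0
Move 10: W@(1,2) -> caps B=1 W=0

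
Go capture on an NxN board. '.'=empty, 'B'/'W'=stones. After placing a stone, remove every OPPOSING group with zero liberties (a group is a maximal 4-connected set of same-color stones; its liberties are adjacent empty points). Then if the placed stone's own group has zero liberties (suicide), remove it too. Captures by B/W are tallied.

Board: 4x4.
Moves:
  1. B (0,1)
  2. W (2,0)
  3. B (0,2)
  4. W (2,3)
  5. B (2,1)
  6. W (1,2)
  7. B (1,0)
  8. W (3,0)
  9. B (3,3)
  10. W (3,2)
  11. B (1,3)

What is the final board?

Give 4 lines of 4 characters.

Move 1: B@(0,1) -> caps B=0 W=0
Move 2: W@(2,0) -> caps B=0 W=0
Move 3: B@(0,2) -> caps B=0 W=0
Move 4: W@(2,3) -> caps B=0 W=0
Move 5: B@(2,1) -> caps B=0 W=0
Move 6: W@(1,2) -> caps B=0 W=0
Move 7: B@(1,0) -> caps B=0 W=0
Move 8: W@(3,0) -> caps B=0 W=0
Move 9: B@(3,3) -> caps B=0 W=0
Move 10: W@(3,2) -> caps B=0 W=1
Move 11: B@(1,3) -> caps B=0 W=1

Answer: .BB.
B.WB
WB.W
W.W.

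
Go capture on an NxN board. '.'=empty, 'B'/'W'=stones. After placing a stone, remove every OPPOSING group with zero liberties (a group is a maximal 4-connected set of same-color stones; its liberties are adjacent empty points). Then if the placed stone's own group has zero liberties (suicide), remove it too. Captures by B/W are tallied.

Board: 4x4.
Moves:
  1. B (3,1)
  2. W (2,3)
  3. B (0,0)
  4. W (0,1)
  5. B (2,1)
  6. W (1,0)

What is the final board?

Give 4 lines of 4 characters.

Move 1: B@(3,1) -> caps B=0 W=0
Move 2: W@(2,3) -> caps B=0 W=0
Move 3: B@(0,0) -> caps B=0 W=0
Move 4: W@(0,1) -> caps B=0 W=0
Move 5: B@(2,1) -> caps B=0 W=0
Move 6: W@(1,0) -> caps B=0 W=1

Answer: .W..
W...
.B.W
.B..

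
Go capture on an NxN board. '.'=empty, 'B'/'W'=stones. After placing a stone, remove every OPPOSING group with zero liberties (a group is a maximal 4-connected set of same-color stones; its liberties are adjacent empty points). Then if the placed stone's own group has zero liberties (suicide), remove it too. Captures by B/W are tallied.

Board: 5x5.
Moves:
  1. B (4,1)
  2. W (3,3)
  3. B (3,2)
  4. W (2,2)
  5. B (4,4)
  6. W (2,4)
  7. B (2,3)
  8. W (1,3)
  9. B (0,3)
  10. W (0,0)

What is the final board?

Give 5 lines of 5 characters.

Answer: W..B.
...W.
..W.W
..BW.
.B..B

Derivation:
Move 1: B@(4,1) -> caps B=0 W=0
Move 2: W@(3,3) -> caps B=0 W=0
Move 3: B@(3,2) -> caps B=0 W=0
Move 4: W@(2,2) -> caps B=0 W=0
Move 5: B@(4,4) -> caps B=0 W=0
Move 6: W@(2,4) -> caps B=0 W=0
Move 7: B@(2,3) -> caps B=0 W=0
Move 8: W@(1,3) -> caps B=0 W=1
Move 9: B@(0,3) -> caps B=0 W=1
Move 10: W@(0,0) -> caps B=0 W=1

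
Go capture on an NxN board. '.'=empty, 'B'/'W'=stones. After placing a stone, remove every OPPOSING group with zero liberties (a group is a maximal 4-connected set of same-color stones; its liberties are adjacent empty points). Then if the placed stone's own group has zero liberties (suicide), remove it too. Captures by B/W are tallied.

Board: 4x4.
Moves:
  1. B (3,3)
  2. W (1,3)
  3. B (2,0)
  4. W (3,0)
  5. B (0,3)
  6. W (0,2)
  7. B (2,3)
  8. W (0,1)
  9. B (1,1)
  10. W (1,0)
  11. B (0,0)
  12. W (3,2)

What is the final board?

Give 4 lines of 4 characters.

Answer: BWW.
.B.W
B..B
W.WB

Derivation:
Move 1: B@(3,3) -> caps B=0 W=0
Move 2: W@(1,3) -> caps B=0 W=0
Move 3: B@(2,0) -> caps B=0 W=0
Move 4: W@(3,0) -> caps B=0 W=0
Move 5: B@(0,3) -> caps B=0 W=0
Move 6: W@(0,2) -> caps B=0 W=1
Move 7: B@(2,3) -> caps B=0 W=1
Move 8: W@(0,1) -> caps B=0 W=1
Move 9: B@(1,1) -> caps B=0 W=1
Move 10: W@(1,0) -> caps B=0 W=1
Move 11: B@(0,0) -> caps B=1 W=1
Move 12: W@(3,2) -> caps B=1 W=1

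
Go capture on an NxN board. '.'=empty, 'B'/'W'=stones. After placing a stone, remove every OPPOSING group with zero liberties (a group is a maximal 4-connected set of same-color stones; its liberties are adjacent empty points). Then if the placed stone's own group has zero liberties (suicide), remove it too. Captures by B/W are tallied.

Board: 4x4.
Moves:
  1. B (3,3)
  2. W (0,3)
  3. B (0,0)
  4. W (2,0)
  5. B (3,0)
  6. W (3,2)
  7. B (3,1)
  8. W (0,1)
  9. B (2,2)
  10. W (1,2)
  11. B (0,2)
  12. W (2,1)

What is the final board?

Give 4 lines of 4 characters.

Answer: BW.W
..W.
WWB.
BB.B

Derivation:
Move 1: B@(3,3) -> caps B=0 W=0
Move 2: W@(0,3) -> caps B=0 W=0
Move 3: B@(0,0) -> caps B=0 W=0
Move 4: W@(2,0) -> caps B=0 W=0
Move 5: B@(3,0) -> caps B=0 W=0
Move 6: W@(3,2) -> caps B=0 W=0
Move 7: B@(3,1) -> caps B=0 W=0
Move 8: W@(0,1) -> caps B=0 W=0
Move 9: B@(2,2) -> caps B=1 W=0
Move 10: W@(1,2) -> caps B=1 W=0
Move 11: B@(0,2) -> caps B=1 W=0
Move 12: W@(2,1) -> caps B=1 W=0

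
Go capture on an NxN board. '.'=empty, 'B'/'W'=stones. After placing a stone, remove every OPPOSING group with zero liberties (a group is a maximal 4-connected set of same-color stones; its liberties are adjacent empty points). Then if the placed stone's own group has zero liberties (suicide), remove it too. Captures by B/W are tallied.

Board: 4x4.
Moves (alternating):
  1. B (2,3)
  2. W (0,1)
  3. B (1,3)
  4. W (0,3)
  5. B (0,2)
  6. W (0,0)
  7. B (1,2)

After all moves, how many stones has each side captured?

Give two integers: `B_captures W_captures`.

Answer: 1 0

Derivation:
Move 1: B@(2,3) -> caps B=0 W=0
Move 2: W@(0,1) -> caps B=0 W=0
Move 3: B@(1,3) -> caps B=0 W=0
Move 4: W@(0,3) -> caps B=0 W=0
Move 5: B@(0,2) -> caps B=1 W=0
Move 6: W@(0,0) -> caps B=1 W=0
Move 7: B@(1,2) -> caps B=1 W=0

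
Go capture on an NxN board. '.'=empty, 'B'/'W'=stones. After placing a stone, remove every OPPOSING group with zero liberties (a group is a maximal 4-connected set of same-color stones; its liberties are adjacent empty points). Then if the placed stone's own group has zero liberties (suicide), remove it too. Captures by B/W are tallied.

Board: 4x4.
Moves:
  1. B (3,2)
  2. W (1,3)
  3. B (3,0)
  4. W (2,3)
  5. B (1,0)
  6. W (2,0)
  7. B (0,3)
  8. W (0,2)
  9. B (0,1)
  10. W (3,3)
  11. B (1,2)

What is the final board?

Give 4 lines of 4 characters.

Move 1: B@(3,2) -> caps B=0 W=0
Move 2: W@(1,3) -> caps B=0 W=0
Move 3: B@(3,0) -> caps B=0 W=0
Move 4: W@(2,3) -> caps B=0 W=0
Move 5: B@(1,0) -> caps B=0 W=0
Move 6: W@(2,0) -> caps B=0 W=0
Move 7: B@(0,3) -> caps B=0 W=0
Move 8: W@(0,2) -> caps B=0 W=1
Move 9: B@(0,1) -> caps B=0 W=1
Move 10: W@(3,3) -> caps B=0 W=1
Move 11: B@(1,2) -> caps B=0 W=1

Answer: .BW.
B.BW
W..W
B.BW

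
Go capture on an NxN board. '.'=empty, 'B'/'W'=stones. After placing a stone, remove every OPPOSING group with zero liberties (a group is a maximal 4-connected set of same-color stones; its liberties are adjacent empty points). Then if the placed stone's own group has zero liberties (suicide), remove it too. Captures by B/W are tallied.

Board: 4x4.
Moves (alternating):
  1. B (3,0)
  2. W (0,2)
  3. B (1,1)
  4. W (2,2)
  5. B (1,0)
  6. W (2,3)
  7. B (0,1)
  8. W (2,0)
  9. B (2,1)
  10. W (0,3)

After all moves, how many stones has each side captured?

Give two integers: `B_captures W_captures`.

Move 1: B@(3,0) -> caps B=0 W=0
Move 2: W@(0,2) -> caps B=0 W=0
Move 3: B@(1,1) -> caps B=0 W=0
Move 4: W@(2,2) -> caps B=0 W=0
Move 5: B@(1,0) -> caps B=0 W=0
Move 6: W@(2,3) -> caps B=0 W=0
Move 7: B@(0,1) -> caps B=0 W=0
Move 8: W@(2,0) -> caps B=0 W=0
Move 9: B@(2,1) -> caps B=1 W=0
Move 10: W@(0,3) -> caps B=1 W=0

Answer: 1 0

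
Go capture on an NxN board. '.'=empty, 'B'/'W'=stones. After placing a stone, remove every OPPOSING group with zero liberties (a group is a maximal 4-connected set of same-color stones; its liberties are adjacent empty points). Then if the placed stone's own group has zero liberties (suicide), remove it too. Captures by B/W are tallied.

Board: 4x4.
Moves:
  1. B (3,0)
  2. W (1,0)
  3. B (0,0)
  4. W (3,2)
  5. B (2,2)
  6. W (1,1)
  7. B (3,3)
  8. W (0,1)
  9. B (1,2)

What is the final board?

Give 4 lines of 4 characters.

Answer: .W..
WWB.
..B.
B.WB

Derivation:
Move 1: B@(3,0) -> caps B=0 W=0
Move 2: W@(1,0) -> caps B=0 W=0
Move 3: B@(0,0) -> caps B=0 W=0
Move 4: W@(3,2) -> caps B=0 W=0
Move 5: B@(2,2) -> caps B=0 W=0
Move 6: W@(1,1) -> caps B=0 W=0
Move 7: B@(3,3) -> caps B=0 W=0
Move 8: W@(0,1) -> caps B=0 W=1
Move 9: B@(1,2) -> caps B=0 W=1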